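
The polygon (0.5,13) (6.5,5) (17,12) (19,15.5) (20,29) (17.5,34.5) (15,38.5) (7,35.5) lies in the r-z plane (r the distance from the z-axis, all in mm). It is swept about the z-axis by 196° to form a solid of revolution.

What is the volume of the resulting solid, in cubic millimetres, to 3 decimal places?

Profile (r,z), 8 vertices: (0.5,13) (6.5,5) (17,12) (19,15.5) (20,29) (17.5,34.5) (15,38.5) (7,35.5)
edge 0: (0.5,13)→(6.5,5)  cross = 0.5·5 − 6.5·13 = -82.0000; (r_i+r_j)·cross = 7·-82.0000 = -574.0000
edge 1: (6.5,5)→(17,12)  cross = 6.5·12 − 17·5 = -7.0000; (r_i+r_j)·cross = 23.5·-7.0000 = -164.5000
edge 2: (17,12)→(19,15.5)  cross = 17·15.5 − 19·12 = 35.5000; (r_i+r_j)·cross = 36·35.5000 = 1278.0000
edge 3: (19,15.5)→(20,29)  cross = 19·29 − 20·15.5 = 241.0000; (r_i+r_j)·cross = 39·241.0000 = 9399.0000
edge 4: (20,29)→(17.5,34.5)  cross = 20·34.5 − 17.5·29 = 182.5000; (r_i+r_j)·cross = 37.5·182.5000 = 6843.7500
edge 5: (17.5,34.5)→(15,38.5)  cross = 17.5·38.5 − 15·34.5 = 156.2500; (r_i+r_j)·cross = 32.5·156.2500 = 5078.1250
edge 6: (15,38.5)→(7,35.5)  cross = 15·35.5 − 7·38.5 = 263.0000; (r_i+r_j)·cross = 22·263.0000 = 5786.0000
edge 7: (7,35.5)→(0.5,13)  cross = 7·13 − 0.5·35.5 = 73.2500; (r_i+r_j)·cross = 7.5·73.2500 = 549.3750
Σcross = 862.5000 → A = |Σcross|/2 = 431.2500 mm²
Σ(r_i+r_j)·cross = 28195.7500 → first moment M = |Σ|/6 = 4699.2917
R_c = M/A = 4699.2917/431.2500 = 10.8969 mm
θ = 196° = 3.420845 rad
V = θ·R_c·A = 3.420845·10.8969·431.2500 = 16075.550 mm³

Volume = 16075.550 mm³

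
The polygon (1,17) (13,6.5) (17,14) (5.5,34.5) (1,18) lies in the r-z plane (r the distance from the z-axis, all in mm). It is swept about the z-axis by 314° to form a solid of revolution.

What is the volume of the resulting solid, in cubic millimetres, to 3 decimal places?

Volume = 10068.287 mm³

Profile (r,z), 5 vertices: (1,17) (13,6.5) (17,14) (5.5,34.5) (1,18)
edge 0: (1,17)→(13,6.5)  cross = 1·6.5 − 13·17 = -214.5000; (r_i+r_j)·cross = 14·-214.5000 = -3003.0000
edge 1: (13,6.5)→(17,14)  cross = 13·14 − 17·6.5 = 71.5000; (r_i+r_j)·cross = 30·71.5000 = 2145.0000
edge 2: (17,14)→(5.5,34.5)  cross = 17·34.5 − 5.5·14 = 509.5000; (r_i+r_j)·cross = 22.5·509.5000 = 11463.7500
edge 3: (5.5,34.5)→(1,18)  cross = 5.5·18 − 1·34.5 = 64.5000; (r_i+r_j)·cross = 6.5·64.5000 = 419.2500
edge 4: (1,18)→(1,17)  cross = 1·17 − 1·18 = -1.0000; (r_i+r_j)·cross = 2·-1.0000 = -2.0000
Σcross = 430.0000 → A = |Σcross|/2 = 215.0000 mm²
Σ(r_i+r_j)·cross = 11023.0000 → first moment M = |Σ|/6 = 1837.1667
R_c = M/A = 1837.1667/215.0000 = 8.5450 mm
θ = 314° = 5.480334 rad
V = θ·R_c·A = 5.480334·8.5450·215.0000 = 10068.287 mm³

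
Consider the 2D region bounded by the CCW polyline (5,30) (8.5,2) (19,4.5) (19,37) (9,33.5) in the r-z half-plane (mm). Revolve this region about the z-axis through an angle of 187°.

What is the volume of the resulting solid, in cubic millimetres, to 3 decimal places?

Volume = 16371.797 mm³

Profile (r,z), 5 vertices: (5,30) (8.5,2) (19,4.5) (19,37) (9,33.5)
edge 0: (5,30)→(8.5,2)  cross = 5·2 − 8.5·30 = -245.0000; (r_i+r_j)·cross = 13.5·-245.0000 = -3307.5000
edge 1: (8.5,2)→(19,4.5)  cross = 8.5·4.5 − 19·2 = 0.2500; (r_i+r_j)·cross = 27.5·0.2500 = 6.8750
edge 2: (19,4.5)→(19,37)  cross = 19·37 − 19·4.5 = 617.5000; (r_i+r_j)·cross = 38·617.5000 = 23465.0000
edge 3: (19,37)→(9,33.5)  cross = 19·33.5 − 9·37 = 303.5000; (r_i+r_j)·cross = 28·303.5000 = 8498.0000
edge 4: (9,33.5)→(5,30)  cross = 9·30 − 5·33.5 = 102.5000; (r_i+r_j)·cross = 14·102.5000 = 1435.0000
Σcross = 778.7500 → A = |Σcross|/2 = 389.3750 mm²
Σ(r_i+r_j)·cross = 30097.3750 → first moment M = |Σ|/6 = 5016.2292
R_c = M/A = 5016.2292/389.3750 = 12.8828 mm
θ = 187° = 3.263766 rad
V = θ·R_c·A = 3.263766·12.8828·389.3750 = 16371.797 mm³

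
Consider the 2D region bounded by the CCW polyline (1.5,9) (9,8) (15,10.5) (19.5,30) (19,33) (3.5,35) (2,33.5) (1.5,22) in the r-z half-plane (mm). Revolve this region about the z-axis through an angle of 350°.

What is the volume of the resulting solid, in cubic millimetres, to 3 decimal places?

Volume = 22905.028 mm³

Profile (r,z), 8 vertices: (1.5,9) (9,8) (15,10.5) (19.5,30) (19,33) (3.5,35) (2,33.5) (1.5,22)
edge 0: (1.5,9)→(9,8)  cross = 1.5·8 − 9·9 = -69.0000; (r_i+r_j)·cross = 10.5·-69.0000 = -724.5000
edge 1: (9,8)→(15,10.5)  cross = 9·10.5 − 15·8 = -25.5000; (r_i+r_j)·cross = 24·-25.5000 = -612.0000
edge 2: (15,10.5)→(19.5,30)  cross = 15·30 − 19.5·10.5 = 245.2500; (r_i+r_j)·cross = 34.5·245.2500 = 8461.1250
edge 3: (19.5,30)→(19,33)  cross = 19.5·33 − 19·30 = 73.5000; (r_i+r_j)·cross = 38.5·73.5000 = 2829.7500
edge 4: (19,33)→(3.5,35)  cross = 19·35 − 3.5·33 = 549.5000; (r_i+r_j)·cross = 22.5·549.5000 = 12363.7500
edge 5: (3.5,35)→(2,33.5)  cross = 3.5·33.5 − 2·35 = 47.2500; (r_i+r_j)·cross = 5.5·47.2500 = 259.8750
edge 6: (2,33.5)→(1.5,22)  cross = 2·22 − 1.5·33.5 = -6.2500; (r_i+r_j)·cross = 3.5·-6.2500 = -21.8750
edge 7: (1.5,22)→(1.5,9)  cross = 1.5·9 − 1.5·22 = -19.5000; (r_i+r_j)·cross = 3·-19.5000 = -58.5000
Σcross = 795.2500 → A = |Σcross|/2 = 397.6250 mm²
Σ(r_i+r_j)·cross = 22497.6250 → first moment M = |Σ|/6 = 3749.6042
R_c = M/A = 3749.6042/397.6250 = 9.4300 mm
θ = 350° = 6.108652 rad
V = θ·R_c·A = 6.108652·9.4300·397.6250 = 22905.028 mm³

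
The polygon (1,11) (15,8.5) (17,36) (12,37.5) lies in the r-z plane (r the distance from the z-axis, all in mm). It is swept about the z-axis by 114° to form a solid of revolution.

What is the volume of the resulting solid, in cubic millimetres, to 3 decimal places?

Profile (r,z), 4 vertices: (1,11) (15,8.5) (17,36) (12,37.5)
edge 0: (1,11)→(15,8.5)  cross = 1·8.5 − 15·11 = -156.5000; (r_i+r_j)·cross = 16·-156.5000 = -2504.0000
edge 1: (15,8.5)→(17,36)  cross = 15·36 − 17·8.5 = 395.5000; (r_i+r_j)·cross = 32·395.5000 = 12656.0000
edge 2: (17,36)→(12,37.5)  cross = 17·37.5 − 12·36 = 205.5000; (r_i+r_j)·cross = 29·205.5000 = 5959.5000
edge 3: (12,37.5)→(1,11)  cross = 12·11 − 1·37.5 = 94.5000; (r_i+r_j)·cross = 13·94.5000 = 1228.5000
Σcross = 539.0000 → A = |Σcross|/2 = 269.5000 mm²
Σ(r_i+r_j)·cross = 17340.0000 → first moment M = |Σ|/6 = 2890.0000
R_c = M/A = 2890.0000/269.5000 = 10.7236 mm
θ = 114° = 1.989675 rad
V = θ·R_c·A = 1.989675·10.7236·269.5000 = 5750.162 mm³

Volume = 5750.162 mm³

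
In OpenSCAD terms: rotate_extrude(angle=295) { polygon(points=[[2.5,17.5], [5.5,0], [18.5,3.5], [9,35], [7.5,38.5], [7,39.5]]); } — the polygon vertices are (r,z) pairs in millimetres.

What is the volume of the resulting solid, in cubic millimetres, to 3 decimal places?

Profile (r,z), 6 vertices: (2.5,17.5) (5.5,0) (18.5,3.5) (9,35) (7.5,38.5) (7,39.5)
edge 0: (2.5,17.5)→(5.5,0)  cross = 2.5·0 − 5.5·17.5 = -96.2500; (r_i+r_j)·cross = 8·-96.2500 = -770.0000
edge 1: (5.5,0)→(18.5,3.5)  cross = 5.5·3.5 − 18.5·0 = 19.2500; (r_i+r_j)·cross = 24·19.2500 = 462.0000
edge 2: (18.5,3.5)→(9,35)  cross = 18.5·35 − 9·3.5 = 616.0000; (r_i+r_j)·cross = 27.5·616.0000 = 16940.0000
edge 3: (9,35)→(7.5,38.5)  cross = 9·38.5 − 7.5·35 = 84.0000; (r_i+r_j)·cross = 16.5·84.0000 = 1386.0000
edge 4: (7.5,38.5)→(7,39.5)  cross = 7.5·39.5 − 7·38.5 = 26.7500; (r_i+r_j)·cross = 14.5·26.7500 = 387.8750
edge 5: (7,39.5)→(2.5,17.5)  cross = 7·17.5 − 2.5·39.5 = 23.7500; (r_i+r_j)·cross = 9.5·23.7500 = 225.6250
Σcross = 673.5000 → A = |Σcross|/2 = 336.7500 mm²
Σ(r_i+r_j)·cross = 18631.5000 → first moment M = |Σ|/6 = 3105.2500
R_c = M/A = 3105.2500/336.7500 = 9.2212 mm
θ = 295° = 5.148721 rad
V = θ·R_c·A = 5.148721·9.2212·336.7500 = 15988.067 mm³

Volume = 15988.067 mm³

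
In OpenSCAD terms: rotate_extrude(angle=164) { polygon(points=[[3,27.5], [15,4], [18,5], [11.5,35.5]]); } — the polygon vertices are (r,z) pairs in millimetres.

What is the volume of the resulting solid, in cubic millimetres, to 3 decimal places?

Profile (r,z), 4 vertices: (3,27.5) (15,4) (18,5) (11.5,35.5)
edge 0: (3,27.5)→(15,4)  cross = 3·4 − 15·27.5 = -400.5000; (r_i+r_j)·cross = 18·-400.5000 = -7209.0000
edge 1: (15,4)→(18,5)  cross = 15·5 − 18·4 = 3.0000; (r_i+r_j)·cross = 33·3.0000 = 99.0000
edge 2: (18,5)→(11.5,35.5)  cross = 18·35.5 − 11.5·5 = 581.5000; (r_i+r_j)·cross = 29.5·581.5000 = 17154.2500
edge 3: (11.5,35.5)→(3,27.5)  cross = 11.5·27.5 − 3·35.5 = 209.7500; (r_i+r_j)·cross = 14.5·209.7500 = 3041.3750
Σcross = 393.7500 → A = |Σcross|/2 = 196.8750 mm²
Σ(r_i+r_j)·cross = 13085.6250 → first moment M = |Σ|/6 = 2180.9375
R_c = M/A = 2180.9375/196.8750 = 11.0778 mm
θ = 164° = 2.862340 rad
V = θ·R_c·A = 2.862340·11.0778·196.8750 = 6242.585 mm³

Volume = 6242.585 mm³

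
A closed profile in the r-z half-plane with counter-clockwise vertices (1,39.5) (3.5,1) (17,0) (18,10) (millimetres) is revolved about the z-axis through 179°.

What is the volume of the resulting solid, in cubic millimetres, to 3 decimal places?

Volume = 9530.122 mm³

Profile (r,z), 4 vertices: (1,39.5) (3.5,1) (17,0) (18,10)
edge 0: (1,39.5)→(3.5,1)  cross = 1·1 − 3.5·39.5 = -137.2500; (r_i+r_j)·cross = 4.5·-137.2500 = -617.6250
edge 1: (3.5,1)→(17,0)  cross = 3.5·0 − 17·1 = -17.0000; (r_i+r_j)·cross = 20.5·-17.0000 = -348.5000
edge 2: (17,0)→(18,10)  cross = 17·10 − 18·0 = 170.0000; (r_i+r_j)·cross = 35·170.0000 = 5950.0000
edge 3: (18,10)→(1,39.5)  cross = 18·39.5 − 1·10 = 701.0000; (r_i+r_j)·cross = 19·701.0000 = 13319.0000
Σcross = 716.7500 → A = |Σcross|/2 = 358.3750 mm²
Σ(r_i+r_j)·cross = 18302.8750 → first moment M = |Σ|/6 = 3050.4792
R_c = M/A = 3050.4792/358.3750 = 8.5120 mm
θ = 179° = 3.124139 rad
V = θ·R_c·A = 3.124139·8.5120·358.3750 = 9530.122 mm³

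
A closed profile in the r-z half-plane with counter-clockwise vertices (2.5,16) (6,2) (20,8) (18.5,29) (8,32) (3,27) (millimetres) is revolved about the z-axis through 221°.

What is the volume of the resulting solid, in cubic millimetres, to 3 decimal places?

Profile (r,z), 6 vertices: (2.5,16) (6,2) (20,8) (18.5,29) (8,32) (3,27)
edge 0: (2.5,16)→(6,2)  cross = 2.5·2 − 6·16 = -91.0000; (r_i+r_j)·cross = 8.5·-91.0000 = -773.5000
edge 1: (6,2)→(20,8)  cross = 6·8 − 20·2 = 8.0000; (r_i+r_j)·cross = 26·8.0000 = 208.0000
edge 2: (20,8)→(18.5,29)  cross = 20·29 − 18.5·8 = 432.0000; (r_i+r_j)·cross = 38.5·432.0000 = 16632.0000
edge 3: (18.5,29)→(8,32)  cross = 18.5·32 − 8·29 = 360.0000; (r_i+r_j)·cross = 26.5·360.0000 = 9540.0000
edge 4: (8,32)→(3,27)  cross = 8·27 − 3·32 = 120.0000; (r_i+r_j)·cross = 11·120.0000 = 1320.0000
edge 5: (3,27)→(2.5,16)  cross = 3·16 − 2.5·27 = -19.5000; (r_i+r_j)·cross = 5.5·-19.5000 = -107.2500
Σcross = 809.5000 → A = |Σcross|/2 = 404.7500 mm²
Σ(r_i+r_j)·cross = 26819.2500 → first moment M = |Σ|/6 = 4469.8750
R_c = M/A = 4469.8750/404.7500 = 11.0435 mm
θ = 221° = 3.857178 rad
V = θ·R_c·A = 3.857178·11.0435·404.7500 = 17241.102 mm³

Volume = 17241.102 mm³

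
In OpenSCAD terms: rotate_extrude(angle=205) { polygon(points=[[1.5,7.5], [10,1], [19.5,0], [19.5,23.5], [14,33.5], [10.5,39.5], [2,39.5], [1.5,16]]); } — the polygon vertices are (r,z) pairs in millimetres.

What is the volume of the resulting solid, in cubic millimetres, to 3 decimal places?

Profile (r,z), 8 vertices: (1.5,7.5) (10,1) (19.5,0) (19.5,23.5) (14,33.5) (10.5,39.5) (2,39.5) (1.5,16)
edge 0: (1.5,7.5)→(10,1)  cross = 1.5·1 − 10·7.5 = -73.5000; (r_i+r_j)·cross = 11.5·-73.5000 = -845.2500
edge 1: (10,1)→(19.5,0)  cross = 10·0 − 19.5·1 = -19.5000; (r_i+r_j)·cross = 29.5·-19.5000 = -575.2500
edge 2: (19.5,0)→(19.5,23.5)  cross = 19.5·23.5 − 19.5·0 = 458.2500; (r_i+r_j)·cross = 39·458.2500 = 17871.7500
edge 3: (19.5,23.5)→(14,33.5)  cross = 19.5·33.5 − 14·23.5 = 324.2500; (r_i+r_j)·cross = 33.5·324.2500 = 10862.3750
edge 4: (14,33.5)→(10.5,39.5)  cross = 14·39.5 − 10.5·33.5 = 201.2500; (r_i+r_j)·cross = 24.5·201.2500 = 4930.6250
edge 5: (10.5,39.5)→(2,39.5)  cross = 10.5·39.5 − 2·39.5 = 335.7500; (r_i+r_j)·cross = 12.5·335.7500 = 4196.8750
edge 6: (2,39.5)→(1.5,16)  cross = 2·16 − 1.5·39.5 = -27.2500; (r_i+r_j)·cross = 3.5·-27.2500 = -95.3750
edge 7: (1.5,16)→(1.5,7.5)  cross = 1.5·7.5 − 1.5·16 = -12.7500; (r_i+r_j)·cross = 3·-12.7500 = -38.2500
Σcross = 1186.5000 → A = |Σcross|/2 = 593.2500 mm²
Σ(r_i+r_j)·cross = 36307.5000 → first moment M = |Σ|/6 = 6051.2500
R_c = M/A = 6051.2500/593.2500 = 10.2002 mm
θ = 205° = 3.577925 rad
V = θ·R_c·A = 3.577925·10.2002·593.2500 = 21650.918 mm³

Volume = 21650.918 mm³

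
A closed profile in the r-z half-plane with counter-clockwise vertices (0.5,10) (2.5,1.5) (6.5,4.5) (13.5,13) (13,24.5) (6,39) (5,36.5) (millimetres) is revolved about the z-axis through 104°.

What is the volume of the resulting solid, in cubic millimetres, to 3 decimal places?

Profile (r,z), 7 vertices: (0.5,10) (2.5,1.5) (6.5,4.5) (13.5,13) (13,24.5) (6,39) (5,36.5)
edge 0: (0.5,10)→(2.5,1.5)  cross = 0.5·1.5 − 2.5·10 = -24.2500; (r_i+r_j)·cross = 3·-24.2500 = -72.7500
edge 1: (2.5,1.5)→(6.5,4.5)  cross = 2.5·4.5 − 6.5·1.5 = 1.5000; (r_i+r_j)·cross = 9·1.5000 = 13.5000
edge 2: (6.5,4.5)→(13.5,13)  cross = 6.5·13 − 13.5·4.5 = 23.7500; (r_i+r_j)·cross = 20·23.7500 = 475.0000
edge 3: (13.5,13)→(13,24.5)  cross = 13.5·24.5 − 13·13 = 161.7500; (r_i+r_j)·cross = 26.5·161.7500 = 4286.3750
edge 4: (13,24.5)→(6,39)  cross = 13·39 − 6·24.5 = 360.0000; (r_i+r_j)·cross = 19·360.0000 = 6840.0000
edge 5: (6,39)→(5,36.5)  cross = 6·36.5 − 5·39 = 24.0000; (r_i+r_j)·cross = 11·24.0000 = 264.0000
edge 6: (5,36.5)→(0.5,10)  cross = 5·10 − 0.5·36.5 = 31.7500; (r_i+r_j)·cross = 5.5·31.7500 = 174.6250
Σcross = 578.5000 → A = |Σcross|/2 = 289.2500 mm²
Σ(r_i+r_j)·cross = 11980.7500 → first moment M = |Σ|/6 = 1996.7917
R_c = M/A = 1996.7917/289.2500 = 6.9033 mm
θ = 104° = 1.815142 rad
V = θ·R_c·A = 1.815142·6.9033·289.2500 = 3624.461 mm³

Volume = 3624.461 mm³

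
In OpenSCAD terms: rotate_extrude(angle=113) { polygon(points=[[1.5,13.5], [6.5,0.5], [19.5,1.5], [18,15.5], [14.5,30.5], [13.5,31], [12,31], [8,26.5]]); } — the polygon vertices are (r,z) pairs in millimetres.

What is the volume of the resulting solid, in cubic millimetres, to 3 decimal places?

Volume = 8038.489 mm³

Profile (r,z), 8 vertices: (1.5,13.5) (6.5,0.5) (19.5,1.5) (18,15.5) (14.5,30.5) (13.5,31) (12,31) (8,26.5)
edge 0: (1.5,13.5)→(6.5,0.5)  cross = 1.5·0.5 − 6.5·13.5 = -87.0000; (r_i+r_j)·cross = 8·-87.0000 = -696.0000
edge 1: (6.5,0.5)→(19.5,1.5)  cross = 6.5·1.5 − 19.5·0.5 = 0.0000; (r_i+r_j)·cross = 26·0.0000 = 0.0000
edge 2: (19.5,1.5)→(18,15.5)  cross = 19.5·15.5 − 18·1.5 = 275.2500; (r_i+r_j)·cross = 37.5·275.2500 = 10321.8750
edge 3: (18,15.5)→(14.5,30.5)  cross = 18·30.5 − 14.5·15.5 = 324.2500; (r_i+r_j)·cross = 32.5·324.2500 = 10538.1250
edge 4: (14.5,30.5)→(13.5,31)  cross = 14.5·31 − 13.5·30.5 = 37.7500; (r_i+r_j)·cross = 28·37.7500 = 1057.0000
edge 5: (13.5,31)→(12,31)  cross = 13.5·31 − 12·31 = 46.5000; (r_i+r_j)·cross = 25.5·46.5000 = 1185.7500
edge 6: (12,31)→(8,26.5)  cross = 12·26.5 − 8·31 = 70.0000; (r_i+r_j)·cross = 20·70.0000 = 1400.0000
edge 7: (8,26.5)→(1.5,13.5)  cross = 8·13.5 − 1.5·26.5 = 68.2500; (r_i+r_j)·cross = 9.5·68.2500 = 648.3750
Σcross = 735.0000 → A = |Σcross|/2 = 367.5000 mm²
Σ(r_i+r_j)·cross = 24455.1250 → first moment M = |Σ|/6 = 4075.8542
R_c = M/A = 4075.8542/367.5000 = 11.0908 mm
θ = 113° = 1.972222 rad
V = θ·R_c·A = 1.972222·11.0908·367.5000 = 8038.489 mm³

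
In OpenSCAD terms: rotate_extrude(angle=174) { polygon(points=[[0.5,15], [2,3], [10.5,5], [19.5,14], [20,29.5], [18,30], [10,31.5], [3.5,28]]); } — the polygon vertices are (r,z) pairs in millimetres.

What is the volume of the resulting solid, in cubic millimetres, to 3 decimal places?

Profile (r,z), 8 vertices: (0.5,15) (2,3) (10.5,5) (19.5,14) (20,29.5) (18,30) (10,31.5) (3.5,28)
edge 0: (0.5,15)→(2,3)  cross = 0.5·3 − 2·15 = -28.5000; (r_i+r_j)·cross = 2.5·-28.5000 = -71.2500
edge 1: (2,3)→(10.5,5)  cross = 2·5 − 10.5·3 = -21.5000; (r_i+r_j)·cross = 12.5·-21.5000 = -268.7500
edge 2: (10.5,5)→(19.5,14)  cross = 10.5·14 − 19.5·5 = 49.5000; (r_i+r_j)·cross = 30·49.5000 = 1485.0000
edge 3: (19.5,14)→(20,29.5)  cross = 19.5·29.5 − 20·14 = 295.2500; (r_i+r_j)·cross = 39.5·295.2500 = 11662.3750
edge 4: (20,29.5)→(18,30)  cross = 20·30 − 18·29.5 = 69.0000; (r_i+r_j)·cross = 38·69.0000 = 2622.0000
edge 5: (18,30)→(10,31.5)  cross = 18·31.5 − 10·30 = 267.0000; (r_i+r_j)·cross = 28·267.0000 = 7476.0000
edge 6: (10,31.5)→(3.5,28)  cross = 10·28 − 3.5·31.5 = 169.7500; (r_i+r_j)·cross = 13.5·169.7500 = 2291.6250
edge 7: (3.5,28)→(0.5,15)  cross = 3.5·15 − 0.5·28 = 38.5000; (r_i+r_j)·cross = 4·38.5000 = 154.0000
Σcross = 839.0000 → A = |Σcross|/2 = 419.5000 mm²
Σ(r_i+r_j)·cross = 25351.0000 → first moment M = |Σ|/6 = 4225.1667
R_c = M/A = 4225.1667/419.5000 = 10.0719 mm
θ = 174° = 3.036873 rad
V = θ·R_c·A = 3.036873·10.0719·419.5000 = 12831.294 mm³

Volume = 12831.294 mm³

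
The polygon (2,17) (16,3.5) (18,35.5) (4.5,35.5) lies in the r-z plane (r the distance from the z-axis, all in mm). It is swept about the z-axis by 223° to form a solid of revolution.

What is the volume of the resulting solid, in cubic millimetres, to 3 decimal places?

Profile (r,z), 4 vertices: (2,17) (16,3.5) (18,35.5) (4.5,35.5)
edge 0: (2,17)→(16,3.5)  cross = 2·3.5 − 16·17 = -265.0000; (r_i+r_j)·cross = 18·-265.0000 = -4770.0000
edge 1: (16,3.5)→(18,35.5)  cross = 16·35.5 − 18·3.5 = 505.0000; (r_i+r_j)·cross = 34·505.0000 = 17170.0000
edge 2: (18,35.5)→(4.5,35.5)  cross = 18·35.5 − 4.5·35.5 = 479.2500; (r_i+r_j)·cross = 22.5·479.2500 = 10783.1250
edge 3: (4.5,35.5)→(2,17)  cross = 4.5·17 − 2·35.5 = 5.5000; (r_i+r_j)·cross = 6.5·5.5000 = 35.7500
Σcross = 724.7500 → A = |Σcross|/2 = 362.3750 mm²
Σ(r_i+r_j)·cross = 23218.8750 → first moment M = |Σ|/6 = 3869.8125
R_c = M/A = 3869.8125/362.3750 = 10.6790 mm
θ = 223° = 3.892084 rad
V = θ·R_c·A = 3.892084·10.6790·362.3750 = 15061.636 mm³

Volume = 15061.636 mm³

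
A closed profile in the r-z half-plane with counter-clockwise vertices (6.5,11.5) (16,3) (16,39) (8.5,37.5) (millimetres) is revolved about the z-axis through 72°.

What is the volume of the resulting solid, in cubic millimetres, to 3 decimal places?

Volume = 4004.274 mm³

Profile (r,z), 4 vertices: (6.5,11.5) (16,3) (16,39) (8.5,37.5)
edge 0: (6.5,11.5)→(16,3)  cross = 6.5·3 − 16·11.5 = -164.5000; (r_i+r_j)·cross = 22.5·-164.5000 = -3701.2500
edge 1: (16,3)→(16,39)  cross = 16·39 − 16·3 = 576.0000; (r_i+r_j)·cross = 32·576.0000 = 18432.0000
edge 2: (16,39)→(8.5,37.5)  cross = 16·37.5 − 8.5·39 = 268.5000; (r_i+r_j)·cross = 24.5·268.5000 = 6578.2500
edge 3: (8.5,37.5)→(6.5,11.5)  cross = 8.5·11.5 − 6.5·37.5 = -146.0000; (r_i+r_j)·cross = 15·-146.0000 = -2190.0000
Σcross = 534.0000 → A = |Σcross|/2 = 267.0000 mm²
Σ(r_i+r_j)·cross = 19119.0000 → first moment M = |Σ|/6 = 3186.5000
R_c = M/A = 3186.5000/267.0000 = 11.9345 mm
θ = 72° = 1.256637 rad
V = θ·R_c·A = 1.256637·11.9345·267.0000 = 4004.274 mm³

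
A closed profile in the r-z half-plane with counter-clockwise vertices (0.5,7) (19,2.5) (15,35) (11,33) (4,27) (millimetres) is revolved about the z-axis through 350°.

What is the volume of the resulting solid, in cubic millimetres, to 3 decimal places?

Volume = 24603.743 mm³

Profile (r,z), 5 vertices: (0.5,7) (19,2.5) (15,35) (11,33) (4,27)
edge 0: (0.5,7)→(19,2.5)  cross = 0.5·2.5 − 19·7 = -131.7500; (r_i+r_j)·cross = 19.5·-131.7500 = -2569.1250
edge 1: (19,2.5)→(15,35)  cross = 19·35 − 15·2.5 = 627.5000; (r_i+r_j)·cross = 34·627.5000 = 21335.0000
edge 2: (15,35)→(11,33)  cross = 15·33 − 11·35 = 110.0000; (r_i+r_j)·cross = 26·110.0000 = 2860.0000
edge 3: (11,33)→(4,27)  cross = 11·27 − 4·33 = 165.0000; (r_i+r_j)·cross = 15·165.0000 = 2475.0000
edge 4: (4,27)→(0.5,7)  cross = 4·7 − 0.5·27 = 14.5000; (r_i+r_j)·cross = 4.5·14.5000 = 65.2500
Σcross = 785.2500 → A = |Σcross|/2 = 392.6250 mm²
Σ(r_i+r_j)·cross = 24166.1250 → first moment M = |Σ|/6 = 4027.6875
R_c = M/A = 4027.6875/392.6250 = 10.2584 mm
θ = 350° = 6.108652 rad
V = θ·R_c·A = 6.108652·10.2584·392.6250 = 24603.743 mm³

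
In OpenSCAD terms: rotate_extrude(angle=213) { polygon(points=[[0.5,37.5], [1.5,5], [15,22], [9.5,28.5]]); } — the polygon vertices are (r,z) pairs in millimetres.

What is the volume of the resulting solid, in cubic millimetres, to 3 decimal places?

Volume = 4939.851 mm³

Profile (r,z), 4 vertices: (0.5,37.5) (1.5,5) (15,22) (9.5,28.5)
edge 0: (0.5,37.5)→(1.5,5)  cross = 0.5·5 − 1.5·37.5 = -53.7500; (r_i+r_j)·cross = 2·-53.7500 = -107.5000
edge 1: (1.5,5)→(15,22)  cross = 1.5·22 − 15·5 = -42.0000; (r_i+r_j)·cross = 16.5·-42.0000 = -693.0000
edge 2: (15,22)→(9.5,28.5)  cross = 15·28.5 − 9.5·22 = 218.5000; (r_i+r_j)·cross = 24.5·218.5000 = 5353.2500
edge 3: (9.5,28.5)→(0.5,37.5)  cross = 9.5·37.5 − 0.5·28.5 = 342.0000; (r_i+r_j)·cross = 10·342.0000 = 3420.0000
Σcross = 464.7500 → A = |Σcross|/2 = 232.3750 mm²
Σ(r_i+r_j)·cross = 7972.7500 → first moment M = |Σ|/6 = 1328.7917
R_c = M/A = 1328.7917/232.3750 = 5.7183 mm
θ = 213° = 3.717551 rad
V = θ·R_c·A = 3.717551·5.7183·232.3750 = 4939.851 mm³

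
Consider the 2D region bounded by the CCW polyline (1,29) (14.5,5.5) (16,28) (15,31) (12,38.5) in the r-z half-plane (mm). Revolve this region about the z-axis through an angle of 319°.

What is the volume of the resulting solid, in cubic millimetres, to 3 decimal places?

Volume = 14099.484 mm³

Profile (r,z), 5 vertices: (1,29) (14.5,5.5) (16,28) (15,31) (12,38.5)
edge 0: (1,29)→(14.5,5.5)  cross = 1·5.5 − 14.5·29 = -415.0000; (r_i+r_j)·cross = 15.5·-415.0000 = -6432.5000
edge 1: (14.5,5.5)→(16,28)  cross = 14.5·28 − 16·5.5 = 318.0000; (r_i+r_j)·cross = 30.5·318.0000 = 9699.0000
edge 2: (16,28)→(15,31)  cross = 16·31 − 15·28 = 76.0000; (r_i+r_j)·cross = 31·76.0000 = 2356.0000
edge 3: (15,31)→(12,38.5)  cross = 15·38.5 − 12·31 = 205.5000; (r_i+r_j)·cross = 27·205.5000 = 5548.5000
edge 4: (12,38.5)→(1,29)  cross = 12·29 − 1·38.5 = 309.5000; (r_i+r_j)·cross = 13·309.5000 = 4023.5000
Σcross = 494.0000 → A = |Σcross|/2 = 247.0000 mm²
Σ(r_i+r_j)·cross = 15194.5000 → first moment M = |Σ|/6 = 2532.4167
R_c = M/A = 2532.4167/247.0000 = 10.2527 mm
θ = 319° = 5.567600 rad
V = θ·R_c·A = 5.567600·10.2527·247.0000 = 14099.484 mm³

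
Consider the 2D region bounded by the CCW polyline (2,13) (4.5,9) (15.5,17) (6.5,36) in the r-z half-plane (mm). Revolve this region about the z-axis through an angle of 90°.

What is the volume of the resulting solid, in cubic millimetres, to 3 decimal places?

Volume = 2206.445 mm³

Profile (r,z), 4 vertices: (2,13) (4.5,9) (15.5,17) (6.5,36)
edge 0: (2,13)→(4.5,9)  cross = 2·9 − 4.5·13 = -40.5000; (r_i+r_j)·cross = 6.5·-40.5000 = -263.2500
edge 1: (4.5,9)→(15.5,17)  cross = 4.5·17 − 15.5·9 = -63.0000; (r_i+r_j)·cross = 20·-63.0000 = -1260.0000
edge 2: (15.5,17)→(6.5,36)  cross = 15.5·36 − 6.5·17 = 447.5000; (r_i+r_j)·cross = 22·447.5000 = 9845.0000
edge 3: (6.5,36)→(2,13)  cross = 6.5·13 − 2·36 = 12.5000; (r_i+r_j)·cross = 8.5·12.5000 = 106.2500
Σcross = 356.5000 → A = |Σcross|/2 = 178.2500 mm²
Σ(r_i+r_j)·cross = 8428.0000 → first moment M = |Σ|/6 = 1404.6667
R_c = M/A = 1404.6667/178.2500 = 7.8803 mm
θ = 90° = 1.570796 rad
V = θ·R_c·A = 1.570796·7.8803·178.2500 = 2206.445 mm³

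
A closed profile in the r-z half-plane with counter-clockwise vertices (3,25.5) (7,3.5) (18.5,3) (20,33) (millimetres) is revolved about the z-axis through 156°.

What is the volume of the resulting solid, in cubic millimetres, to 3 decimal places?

Volume = 12638.667 mm³

Profile (r,z), 4 vertices: (3,25.5) (7,3.5) (18.5,3) (20,33)
edge 0: (3,25.5)→(7,3.5)  cross = 3·3.5 − 7·25.5 = -168.0000; (r_i+r_j)·cross = 10·-168.0000 = -1680.0000
edge 1: (7,3.5)→(18.5,3)  cross = 7·3 − 18.5·3.5 = -43.7500; (r_i+r_j)·cross = 25.5·-43.7500 = -1115.6250
edge 2: (18.5,3)→(20,33)  cross = 18.5·33 − 20·3 = 550.5000; (r_i+r_j)·cross = 38.5·550.5000 = 21194.2500
edge 3: (20,33)→(3,25.5)  cross = 20·25.5 − 3·33 = 411.0000; (r_i+r_j)·cross = 23·411.0000 = 9453.0000
Σcross = 749.7500 → A = |Σcross|/2 = 374.8750 mm²
Σ(r_i+r_j)·cross = 27851.6250 → first moment M = |Σ|/6 = 4641.9375
R_c = M/A = 4641.9375/374.8750 = 12.3826 mm
θ = 156° = 2.722714 rad
V = θ·R_c·A = 2.722714·12.3826·374.8750 = 12638.667 mm³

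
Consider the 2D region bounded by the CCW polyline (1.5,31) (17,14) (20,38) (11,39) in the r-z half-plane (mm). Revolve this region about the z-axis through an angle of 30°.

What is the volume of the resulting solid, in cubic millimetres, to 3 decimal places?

Volume = 1652.325 mm³

Profile (r,z), 4 vertices: (1.5,31) (17,14) (20,38) (11,39)
edge 0: (1.5,31)→(17,14)  cross = 1.5·14 − 17·31 = -506.0000; (r_i+r_j)·cross = 18.5·-506.0000 = -9361.0000
edge 1: (17,14)→(20,38)  cross = 17·38 − 20·14 = 366.0000; (r_i+r_j)·cross = 37·366.0000 = 13542.0000
edge 2: (20,38)→(11,39)  cross = 20·39 − 11·38 = 362.0000; (r_i+r_j)·cross = 31·362.0000 = 11222.0000
edge 3: (11,39)→(1.5,31)  cross = 11·31 − 1.5·39 = 282.5000; (r_i+r_j)·cross = 12.5·282.5000 = 3531.2500
Σcross = 504.5000 → A = |Σcross|/2 = 252.2500 mm²
Σ(r_i+r_j)·cross = 18934.2500 → first moment M = |Σ|/6 = 3155.7083
R_c = M/A = 3155.7083/252.2500 = 12.5102 mm
θ = 30° = 0.523599 rad
V = θ·R_c·A = 0.523599·12.5102·252.2500 = 1652.325 mm³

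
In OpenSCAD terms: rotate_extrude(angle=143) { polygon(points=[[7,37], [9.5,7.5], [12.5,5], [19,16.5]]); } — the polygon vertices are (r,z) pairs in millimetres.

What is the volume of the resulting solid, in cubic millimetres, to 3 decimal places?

Profile (r,z), 4 vertices: (7,37) (9.5,7.5) (12.5,5) (19,16.5)
edge 0: (7,37)→(9.5,7.5)  cross = 7·7.5 − 9.5·37 = -299.0000; (r_i+r_j)·cross = 16.5·-299.0000 = -4933.5000
edge 1: (9.5,7.5)→(12.5,5)  cross = 9.5·5 − 12.5·7.5 = -46.2500; (r_i+r_j)·cross = 22·-46.2500 = -1017.5000
edge 2: (12.5,5)→(19,16.5)  cross = 12.5·16.5 − 19·5 = 111.2500; (r_i+r_j)·cross = 31.5·111.2500 = 3504.3750
edge 3: (19,16.5)→(7,37)  cross = 19·37 − 7·16.5 = 587.5000; (r_i+r_j)·cross = 26·587.5000 = 15275.0000
Σcross = 353.5000 → A = |Σcross|/2 = 176.7500 mm²
Σ(r_i+r_j)·cross = 12828.3750 → first moment M = |Σ|/6 = 2138.0625
R_c = M/A = 2138.0625/176.7500 = 12.0965 mm
θ = 143° = 2.495821 rad
V = θ·R_c·A = 2.495821·12.0965·176.7500 = 5336.221 mm³

Volume = 5336.221 mm³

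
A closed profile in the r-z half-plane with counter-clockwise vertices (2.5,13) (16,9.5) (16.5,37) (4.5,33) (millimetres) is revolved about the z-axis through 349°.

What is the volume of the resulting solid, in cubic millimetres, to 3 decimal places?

Profile (r,z), 4 vertices: (2.5,13) (16,9.5) (16.5,37) (4.5,33)
edge 0: (2.5,13)→(16,9.5)  cross = 2.5·9.5 − 16·13 = -184.2500; (r_i+r_j)·cross = 18.5·-184.2500 = -3408.6250
edge 1: (16,9.5)→(16.5,37)  cross = 16·37 − 16.5·9.5 = 435.2500; (r_i+r_j)·cross = 32.5·435.2500 = 14145.6250
edge 2: (16.5,37)→(4.5,33)  cross = 16.5·33 − 4.5·37 = 378.0000; (r_i+r_j)·cross = 21·378.0000 = 7938.0000
edge 3: (4.5,33)→(2.5,13)  cross = 4.5·13 − 2.5·33 = -24.0000; (r_i+r_j)·cross = 7·-24.0000 = -168.0000
Σcross = 605.0000 → A = |Σcross|/2 = 302.5000 mm²
Σ(r_i+r_j)·cross = 18507.0000 → first moment M = |Σ|/6 = 3084.5000
R_c = M/A = 3084.5000/302.5000 = 10.1967 mm
θ = 349° = 6.091199 rad
V = θ·R_c·A = 6.091199·10.1967·302.5000 = 18788.304 mm³

Volume = 18788.304 mm³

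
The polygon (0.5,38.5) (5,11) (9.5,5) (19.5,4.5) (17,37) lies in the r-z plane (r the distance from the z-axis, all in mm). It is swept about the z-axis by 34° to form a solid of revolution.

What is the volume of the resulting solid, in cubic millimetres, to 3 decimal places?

Profile (r,z), 5 vertices: (0.5,38.5) (5,11) (9.5,5) (19.5,4.5) (17,37)
edge 0: (0.5,38.5)→(5,11)  cross = 0.5·11 − 5·38.5 = -187.0000; (r_i+r_j)·cross = 5.5·-187.0000 = -1028.5000
edge 1: (5,11)→(9.5,5)  cross = 5·5 − 9.5·11 = -79.5000; (r_i+r_j)·cross = 14.5·-79.5000 = -1152.7500
edge 2: (9.5,5)→(19.5,4.5)  cross = 9.5·4.5 − 19.5·5 = -54.7500; (r_i+r_j)·cross = 29·-54.7500 = -1587.7500
edge 3: (19.5,4.5)→(17,37)  cross = 19.5·37 − 17·4.5 = 645.0000; (r_i+r_j)·cross = 36.5·645.0000 = 23542.5000
edge 4: (17,37)→(0.5,38.5)  cross = 17·38.5 − 0.5·37 = 636.0000; (r_i+r_j)·cross = 17.5·636.0000 = 11130.0000
Σcross = 959.7500 → A = |Σcross|/2 = 479.8750 mm²
Σ(r_i+r_j)·cross = 30903.5000 → first moment M = |Σ|/6 = 5150.5833
R_c = M/A = 5150.5833/479.8750 = 10.7332 mm
θ = 34° = 0.593412 rad
V = θ·R_c·A = 0.593412·10.7332·479.8750 = 3056.418 mm³

Volume = 3056.418 mm³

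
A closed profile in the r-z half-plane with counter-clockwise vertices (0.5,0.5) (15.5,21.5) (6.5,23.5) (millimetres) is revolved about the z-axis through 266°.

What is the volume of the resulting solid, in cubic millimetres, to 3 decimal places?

Profile (r,z), 3 vertices: (0.5,0.5) (15.5,21.5) (6.5,23.5)
edge 0: (0.5,0.5)→(15.5,21.5)  cross = 0.5·21.5 − 15.5·0.5 = 3.0000; (r_i+r_j)·cross = 16·3.0000 = 48.0000
edge 1: (15.5,21.5)→(6.5,23.5)  cross = 15.5·23.5 − 6.5·21.5 = 224.5000; (r_i+r_j)·cross = 22·224.5000 = 4939.0000
edge 2: (6.5,23.5)→(0.5,0.5)  cross = 6.5·0.5 − 0.5·23.5 = -8.5000; (r_i+r_j)·cross = 7·-8.5000 = -59.5000
Σcross = 219.0000 → A = |Σcross|/2 = 109.5000 mm²
Σ(r_i+r_j)·cross = 4927.5000 → first moment M = |Σ|/6 = 821.2500
R_c = M/A = 821.2500/109.5000 = 7.5000 mm
θ = 266° = 4.642576 rad
V = θ·R_c·A = 4.642576·7.5000·109.5000 = 3812.715 mm³

Volume = 3812.715 mm³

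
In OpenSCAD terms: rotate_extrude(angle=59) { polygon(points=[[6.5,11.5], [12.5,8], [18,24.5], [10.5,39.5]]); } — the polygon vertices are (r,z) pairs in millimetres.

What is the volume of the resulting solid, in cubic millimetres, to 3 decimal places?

Volume = 2372.745 mm³

Profile (r,z), 4 vertices: (6.5,11.5) (12.5,8) (18,24.5) (10.5,39.5)
edge 0: (6.5,11.5)→(12.5,8)  cross = 6.5·8 − 12.5·11.5 = -91.7500; (r_i+r_j)·cross = 19·-91.7500 = -1743.2500
edge 1: (12.5,8)→(18,24.5)  cross = 12.5·24.5 − 18·8 = 162.2500; (r_i+r_j)·cross = 30.5·162.2500 = 4948.6250
edge 2: (18,24.5)→(10.5,39.5)  cross = 18·39.5 − 10.5·24.5 = 453.7500; (r_i+r_j)·cross = 28.5·453.7500 = 12931.8750
edge 3: (10.5,39.5)→(6.5,11.5)  cross = 10.5·11.5 − 6.5·39.5 = -136.0000; (r_i+r_j)·cross = 17·-136.0000 = -2312.0000
Σcross = 388.2500 → A = |Σcross|/2 = 194.1250 mm²
Σ(r_i+r_j)·cross = 13825.2500 → first moment M = |Σ|/6 = 2304.2083
R_c = M/A = 2304.2083/194.1250 = 11.8697 mm
θ = 59° = 1.029744 rad
V = θ·R_c·A = 1.029744·11.8697·194.1250 = 2372.745 mm³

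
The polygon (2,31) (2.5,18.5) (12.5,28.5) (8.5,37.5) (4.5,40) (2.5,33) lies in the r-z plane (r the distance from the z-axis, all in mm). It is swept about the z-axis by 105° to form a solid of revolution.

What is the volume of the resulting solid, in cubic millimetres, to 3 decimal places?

Profile (r,z), 6 vertices: (2,31) (2.5,18.5) (12.5,28.5) (8.5,37.5) (4.5,40) (2.5,33)
edge 0: (2,31)→(2.5,18.5)  cross = 2·18.5 − 2.5·31 = -40.5000; (r_i+r_j)·cross = 4.5·-40.5000 = -182.2500
edge 1: (2.5,18.5)→(12.5,28.5)  cross = 2.5·28.5 − 12.5·18.5 = -160.0000; (r_i+r_j)·cross = 15·-160.0000 = -2400.0000
edge 2: (12.5,28.5)→(8.5,37.5)  cross = 12.5·37.5 − 8.5·28.5 = 226.5000; (r_i+r_j)·cross = 21·226.5000 = 4756.5000
edge 3: (8.5,37.5)→(4.5,40)  cross = 8.5·40 − 4.5·37.5 = 171.2500; (r_i+r_j)·cross = 13·171.2500 = 2226.2500
edge 4: (4.5,40)→(2.5,33)  cross = 4.5·33 − 2.5·40 = 48.5000; (r_i+r_j)·cross = 7·48.5000 = 339.5000
edge 5: (2.5,33)→(2,31)  cross = 2.5·31 − 2·33 = 11.5000; (r_i+r_j)·cross = 4.5·11.5000 = 51.7500
Σcross = 257.2500 → A = |Σcross|/2 = 128.6250 mm²
Σ(r_i+r_j)·cross = 4791.7500 → first moment M = |Σ|/6 = 798.6250
R_c = M/A = 798.6250/128.6250 = 6.2089 mm
θ = 105° = 1.832596 rad
V = θ·R_c·A = 1.832596·6.2089·128.6250 = 1463.557 mm³

Volume = 1463.557 mm³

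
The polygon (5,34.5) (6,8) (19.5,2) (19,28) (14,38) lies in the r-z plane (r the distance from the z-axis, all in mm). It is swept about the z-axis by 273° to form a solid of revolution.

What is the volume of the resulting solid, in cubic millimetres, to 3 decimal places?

Profile (r,z), 5 vertices: (5,34.5) (6,8) (19.5,2) (19,28) (14,38)
edge 0: (5,34.5)→(6,8)  cross = 5·8 − 6·34.5 = -167.0000; (r_i+r_j)·cross = 11·-167.0000 = -1837.0000
edge 1: (6,8)→(19.5,2)  cross = 6·2 − 19.5·8 = -144.0000; (r_i+r_j)·cross = 25.5·-144.0000 = -3672.0000
edge 2: (19.5,2)→(19,28)  cross = 19.5·28 − 19·2 = 508.0000; (r_i+r_j)·cross = 38.5·508.0000 = 19558.0000
edge 3: (19,28)→(14,38)  cross = 19·38 − 14·28 = 330.0000; (r_i+r_j)·cross = 33·330.0000 = 10890.0000
edge 4: (14,38)→(5,34.5)  cross = 14·34.5 − 5·38 = 293.0000; (r_i+r_j)·cross = 19·293.0000 = 5567.0000
Σcross = 820.0000 → A = |Σcross|/2 = 410.0000 mm²
Σ(r_i+r_j)·cross = 30506.0000 → first moment M = |Σ|/6 = 5084.3333
R_c = M/A = 5084.3333/410.0000 = 12.4008 mm
θ = 273° = 4.764749 rad
V = θ·R_c·A = 4.764749·12.4008·410.0000 = 24225.571 mm³

Volume = 24225.571 mm³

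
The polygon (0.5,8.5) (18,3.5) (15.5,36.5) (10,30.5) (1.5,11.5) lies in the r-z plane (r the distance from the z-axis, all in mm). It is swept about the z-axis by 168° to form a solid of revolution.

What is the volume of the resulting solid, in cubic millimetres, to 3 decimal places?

Profile (r,z), 5 vertices: (0.5,8.5) (18,3.5) (15.5,36.5) (10,30.5) (1.5,11.5)
edge 0: (0.5,8.5)→(18,3.5)  cross = 0.5·3.5 − 18·8.5 = -151.2500; (r_i+r_j)·cross = 18.5·-151.2500 = -2798.1250
edge 1: (18,3.5)→(15.5,36.5)  cross = 18·36.5 − 15.5·3.5 = 602.7500; (r_i+r_j)·cross = 33.5·602.7500 = 20192.1250
edge 2: (15.5,36.5)→(10,30.5)  cross = 15.5·30.5 − 10·36.5 = 107.7500; (r_i+r_j)·cross = 25.5·107.7500 = 2747.6250
edge 3: (10,30.5)→(1.5,11.5)  cross = 10·11.5 − 1.5·30.5 = 69.2500; (r_i+r_j)·cross = 11.5·69.2500 = 796.3750
edge 4: (1.5,11.5)→(0.5,8.5)  cross = 1.5·8.5 − 0.5·11.5 = 7.0000; (r_i+r_j)·cross = 2·7.0000 = 14.0000
Σcross = 635.5000 → A = |Σcross|/2 = 317.7500 mm²
Σ(r_i+r_j)·cross = 20952.0000 → first moment M = |Σ|/6 = 3492.0000
R_c = M/A = 3492.0000/317.7500 = 10.9898 mm
θ = 168° = 2.932153 rad
V = θ·R_c·A = 2.932153·10.9898·317.7500 = 10239.079 mm³

Volume = 10239.079 mm³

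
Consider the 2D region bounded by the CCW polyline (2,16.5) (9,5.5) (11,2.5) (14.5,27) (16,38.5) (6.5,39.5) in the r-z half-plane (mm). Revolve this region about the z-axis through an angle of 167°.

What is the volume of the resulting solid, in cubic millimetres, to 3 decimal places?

Profile (r,z), 6 vertices: (2,16.5) (9,5.5) (11,2.5) (14.5,27) (16,38.5) (6.5,39.5)
edge 0: (2,16.5)→(9,5.5)  cross = 2·5.5 − 9·16.5 = -137.5000; (r_i+r_j)·cross = 11·-137.5000 = -1512.5000
edge 1: (9,5.5)→(11,2.5)  cross = 9·2.5 − 11·5.5 = -38.0000; (r_i+r_j)·cross = 20·-38.0000 = -760.0000
edge 2: (11,2.5)→(14.5,27)  cross = 11·27 − 14.5·2.5 = 260.7500; (r_i+r_j)·cross = 25.5·260.7500 = 6649.1250
edge 3: (14.5,27)→(16,38.5)  cross = 14.5·38.5 − 16·27 = 126.2500; (r_i+r_j)·cross = 30.5·126.2500 = 3850.6250
edge 4: (16,38.5)→(6.5,39.5)  cross = 16·39.5 − 6.5·38.5 = 381.7500; (r_i+r_j)·cross = 22.5·381.7500 = 8589.3750
edge 5: (6.5,39.5)→(2,16.5)  cross = 6.5·16.5 − 2·39.5 = 28.2500; (r_i+r_j)·cross = 8.5·28.2500 = 240.1250
Σcross = 621.5000 → A = |Σcross|/2 = 310.7500 mm²
Σ(r_i+r_j)·cross = 17056.7500 → first moment M = |Σ|/6 = 2842.7917
R_c = M/A = 2842.7917/310.7500 = 9.1482 mm
θ = 167° = 2.914700 rad
V = θ·R_c·A = 2.914700·9.1482·310.7500 = 8285.884 mm³

Volume = 8285.884 mm³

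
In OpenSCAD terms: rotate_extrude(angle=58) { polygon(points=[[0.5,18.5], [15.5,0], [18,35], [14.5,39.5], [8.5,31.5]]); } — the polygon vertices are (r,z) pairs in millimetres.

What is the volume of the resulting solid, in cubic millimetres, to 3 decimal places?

Profile (r,z), 5 vertices: (0.5,18.5) (15.5,0) (18,35) (14.5,39.5) (8.5,31.5)
edge 0: (0.5,18.5)→(15.5,0)  cross = 0.5·0 − 15.5·18.5 = -286.7500; (r_i+r_j)·cross = 16·-286.7500 = -4588.0000
edge 1: (15.5,0)→(18,35)  cross = 15.5·35 − 18·0 = 542.5000; (r_i+r_j)·cross = 33.5·542.5000 = 18173.7500
edge 2: (18,35)→(14.5,39.5)  cross = 18·39.5 − 14.5·35 = 203.5000; (r_i+r_j)·cross = 32.5·203.5000 = 6613.7500
edge 3: (14.5,39.5)→(8.5,31.5)  cross = 14.5·31.5 − 8.5·39.5 = 121.0000; (r_i+r_j)·cross = 23·121.0000 = 2783.0000
edge 4: (8.5,31.5)→(0.5,18.5)  cross = 8.5·18.5 − 0.5·31.5 = 141.5000; (r_i+r_j)·cross = 9·141.5000 = 1273.5000
Σcross = 721.7500 → A = |Σcross|/2 = 360.8750 mm²
Σ(r_i+r_j)·cross = 24256.0000 → first moment M = |Σ|/6 = 4042.6667
R_c = M/A = 4042.6667/360.8750 = 11.2024 mm
θ = 58° = 1.012291 rad
V = θ·R_c·A = 1.012291·11.2024·360.8750 = 4092.355 mm³

Volume = 4092.355 mm³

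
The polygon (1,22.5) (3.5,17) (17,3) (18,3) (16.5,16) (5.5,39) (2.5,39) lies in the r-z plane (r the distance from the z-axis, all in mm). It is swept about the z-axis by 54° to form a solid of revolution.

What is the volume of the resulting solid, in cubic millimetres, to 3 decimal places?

Volume = 2411.722 mm³

Profile (r,z), 7 vertices: (1,22.5) (3.5,17) (17,3) (18,3) (16.5,16) (5.5,39) (2.5,39)
edge 0: (1,22.5)→(3.5,17)  cross = 1·17 − 3.5·22.5 = -61.7500; (r_i+r_j)·cross = 4.5·-61.7500 = -277.8750
edge 1: (3.5,17)→(17,3)  cross = 3.5·3 − 17·17 = -278.5000; (r_i+r_j)·cross = 20.5·-278.5000 = -5709.2500
edge 2: (17,3)→(18,3)  cross = 17·3 − 18·3 = -3.0000; (r_i+r_j)·cross = 35·-3.0000 = -105.0000
edge 3: (18,3)→(16.5,16)  cross = 18·16 − 16.5·3 = 238.5000; (r_i+r_j)·cross = 34.5·238.5000 = 8228.2500
edge 4: (16.5,16)→(5.5,39)  cross = 16.5·39 − 5.5·16 = 555.5000; (r_i+r_j)·cross = 22·555.5000 = 12221.0000
edge 5: (5.5,39)→(2.5,39)  cross = 5.5·39 − 2.5·39 = 117.0000; (r_i+r_j)·cross = 8·117.0000 = 936.0000
edge 6: (2.5,39)→(1,22.5)  cross = 2.5·22.5 − 1·39 = 17.2500; (r_i+r_j)·cross = 3.5·17.2500 = 60.3750
Σcross = 585.0000 → A = |Σcross|/2 = 292.5000 mm²
Σ(r_i+r_j)·cross = 15353.5000 → first moment M = |Σ|/6 = 2558.9167
R_c = M/A = 2558.9167/292.5000 = 8.7484 mm
θ = 54° = 0.942478 rad
V = θ·R_c·A = 0.942478·8.7484·292.5000 = 2411.722 mm³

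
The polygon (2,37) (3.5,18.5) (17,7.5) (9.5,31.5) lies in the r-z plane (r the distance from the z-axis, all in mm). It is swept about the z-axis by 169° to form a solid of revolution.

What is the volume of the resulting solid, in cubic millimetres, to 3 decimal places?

Volume = 4523.959 mm³

Profile (r,z), 4 vertices: (2,37) (3.5,18.5) (17,7.5) (9.5,31.5)
edge 0: (2,37)→(3.5,18.5)  cross = 2·18.5 − 3.5·37 = -92.5000; (r_i+r_j)·cross = 5.5·-92.5000 = -508.7500
edge 1: (3.5,18.5)→(17,7.5)  cross = 3.5·7.5 − 17·18.5 = -288.2500; (r_i+r_j)·cross = 20.5·-288.2500 = -5909.1250
edge 2: (17,7.5)→(9.5,31.5)  cross = 17·31.5 − 9.5·7.5 = 464.2500; (r_i+r_j)·cross = 26.5·464.2500 = 12302.6250
edge 3: (9.5,31.5)→(2,37)  cross = 9.5·37 − 2·31.5 = 288.5000; (r_i+r_j)·cross = 11.5·288.5000 = 3317.7500
Σcross = 372.0000 → A = |Σcross|/2 = 186.0000 mm²
Σ(r_i+r_j)·cross = 9202.5000 → first moment M = |Σ|/6 = 1533.7500
R_c = M/A = 1533.7500/186.0000 = 8.2460 mm
θ = 169° = 2.949606 rad
V = θ·R_c·A = 2.949606·8.2460·186.0000 = 4523.959 mm³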